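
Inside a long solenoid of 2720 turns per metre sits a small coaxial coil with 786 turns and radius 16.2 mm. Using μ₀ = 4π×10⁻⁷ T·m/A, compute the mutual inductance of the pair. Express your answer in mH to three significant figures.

M ≈ 2.22 mH

The outer solenoid produces a uniform field B₁ = μ₀n₁I₁ across the inner coil,
so the flux linkage is N₂Φ = N₂B₁A₂ = μ₀n₁N₂A₂·I₁, giving M = μ₀n₁N₂A₂.
A₂ = πr² = π(1.620×10^-2 m)² = 8.2448×10^-4 m².
M = (4π×10⁻⁷)(2720)(786)(8.2448×10^-4) = 2.215×10^-3 H.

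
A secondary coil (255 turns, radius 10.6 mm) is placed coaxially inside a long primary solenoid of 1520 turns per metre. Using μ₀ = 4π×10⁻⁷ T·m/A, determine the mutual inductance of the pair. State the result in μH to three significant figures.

M ≈ 172 μH

The outer solenoid produces a uniform field B₁ = μ₀n₁I₁ across the inner coil,
so the flux linkage is N₂Φ = N₂B₁A₂ = μ₀n₁N₂A₂·I₁, giving M = μ₀n₁N₂A₂.
A₂ = πr² = π(1.060×10^-2 m)² = 3.530×10^-4 m².
M = (4π×10⁻⁷)(1520)(255)(3.530×10^-4) = 1.719×10^-4 H.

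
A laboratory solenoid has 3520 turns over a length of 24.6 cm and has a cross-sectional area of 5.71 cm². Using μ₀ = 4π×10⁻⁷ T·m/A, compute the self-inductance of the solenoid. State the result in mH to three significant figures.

A = 5.71 cm² = 5.710×10^-4 m².
For a long solenoid, L = μ₀N²A/ℓ.
L = (4π×10⁻⁷)(3520)²(5.710×10^-4)/(0.246 m) = 3.614×10^-2 H.

L ≈ 36.1 mH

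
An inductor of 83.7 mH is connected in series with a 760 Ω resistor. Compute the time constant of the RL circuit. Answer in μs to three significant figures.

τ = L/R = (8.370×10^-2 H)/(760 Ω) = 1.101×10^-4 s.

τ ≈ 110 μs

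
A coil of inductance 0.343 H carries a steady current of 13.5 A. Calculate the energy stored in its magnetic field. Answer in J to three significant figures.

U ≈ 31.3 J

Stored magnetic energy: U = ½LI².
U = ½(0.343 H)(13.5 A)² = 31.26 J.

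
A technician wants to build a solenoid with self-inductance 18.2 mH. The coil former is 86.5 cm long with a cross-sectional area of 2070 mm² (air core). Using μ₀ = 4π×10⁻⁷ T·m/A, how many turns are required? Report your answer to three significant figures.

A = 2070 mm² = 2.070×10^-3 m².
From L = μ₀N²A/ℓ, N = √(Lℓ / (μ₀A)).
N = √[(1.820×10^-2)(0.865) / ((4π×10⁻⁷)×2.070×10^-3)] = √(6.052×10^6) ≈ 2460.1.

N ≈ 2460 turns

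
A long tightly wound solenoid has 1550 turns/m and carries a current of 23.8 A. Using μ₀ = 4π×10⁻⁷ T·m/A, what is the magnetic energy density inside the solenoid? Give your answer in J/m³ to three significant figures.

B = μ₀nI = (4π×10⁻⁷)(1.550×10^3)(23.8) = 4.636×10^-2 T.
u = B²/(2μ₀) = (4.636×10^-2)²/(2×4π×10⁻⁷) = 855.1 J/m³.

u ≈ 855 J/m³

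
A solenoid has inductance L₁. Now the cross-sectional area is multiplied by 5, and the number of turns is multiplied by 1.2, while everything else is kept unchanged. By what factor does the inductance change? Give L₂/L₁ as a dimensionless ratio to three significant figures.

For a solenoid, L ∝ μᵣN²A/ℓ.
L₂/L₁ = (5) × (1.2)^2 = 7.20.

L₂/L₁ = 7.20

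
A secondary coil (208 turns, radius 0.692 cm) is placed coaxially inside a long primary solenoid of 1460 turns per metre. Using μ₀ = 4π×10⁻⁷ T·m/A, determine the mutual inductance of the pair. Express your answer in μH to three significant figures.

M ≈ 57.4 μH

The outer solenoid produces a uniform field B₁ = μ₀n₁I₁ across the inner coil,
so the flux linkage is N₂Φ = N₂B₁A₂ = μ₀n₁N₂A₂·I₁, giving M = μ₀n₁N₂A₂.
A₂ = πr² = π(6.920×10^-3 m)² = 1.504×10^-4 m².
M = (4π×10⁻⁷)(1460)(208)(1.504×10^-4) = 5.741×10^-5 H.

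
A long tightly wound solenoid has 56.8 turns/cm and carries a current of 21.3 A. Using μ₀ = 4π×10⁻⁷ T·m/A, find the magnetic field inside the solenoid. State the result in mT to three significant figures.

Inside a long solenoid, B = μ₀nI.
B = (4π×10⁻⁷)(5.680×10^3 m⁻¹)(21.3 A) = 0.152 T.

B ≈ 152 mT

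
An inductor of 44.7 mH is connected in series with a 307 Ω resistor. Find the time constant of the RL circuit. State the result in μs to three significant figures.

τ = L/R = (4.470×10^-2 H)/(307 Ω) = 1.456×10^-4 s.

τ ≈ 146 μs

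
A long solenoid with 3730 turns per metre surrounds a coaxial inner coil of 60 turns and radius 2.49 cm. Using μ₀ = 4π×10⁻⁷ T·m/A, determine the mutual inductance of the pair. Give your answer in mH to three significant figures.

The outer solenoid produces a uniform field B₁ = μ₀n₁I₁ across the inner coil,
so the flux linkage is N₂Φ = N₂B₁A₂ = μ₀n₁N₂A₂·I₁, giving M = μ₀n₁N₂A₂.
A₂ = πr² = π(2.490×10^-2 m)² = 1.948×10^-3 m².
M = (4π×10⁻⁷)(3730)(60)(1.948×10^-3) = 5.478×10^-4 H.

M ≈ 0.548 mH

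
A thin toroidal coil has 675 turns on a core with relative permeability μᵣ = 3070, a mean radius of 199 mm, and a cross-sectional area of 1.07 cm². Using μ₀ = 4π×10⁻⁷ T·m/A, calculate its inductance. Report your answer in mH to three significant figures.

For a thin toroid, L = μ₀μᵣN²A/(2πR).
L = (4π×10⁻⁷)(3070)(675)²(1.070×10^-4) / (2π×0.199 m) = 0.1504 H.

L ≈ 150 mH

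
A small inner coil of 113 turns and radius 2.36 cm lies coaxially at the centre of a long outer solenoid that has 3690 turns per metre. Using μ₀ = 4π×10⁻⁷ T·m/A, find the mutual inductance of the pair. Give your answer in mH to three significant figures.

M ≈ 0.917 mH

The outer solenoid produces a uniform field B₁ = μ₀n₁I₁ across the inner coil,
so the flux linkage is N₂Φ = N₂B₁A₂ = μ₀n₁N₂A₂·I₁, giving M = μ₀n₁N₂A₂.
A₂ = πr² = π(2.360×10^-2 m)² = 1.750×10^-3 m².
M = (4π×10⁻⁷)(3690)(113)(1.750×10^-3) = 9.168×10^-4 H.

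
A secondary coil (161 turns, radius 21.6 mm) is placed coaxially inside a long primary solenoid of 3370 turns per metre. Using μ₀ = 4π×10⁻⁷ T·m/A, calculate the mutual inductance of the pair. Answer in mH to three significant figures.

The outer solenoid produces a uniform field B₁ = μ₀n₁I₁ across the inner coil,
so the flux linkage is N₂Φ = N₂B₁A₂ = μ₀n₁N₂A₂·I₁, giving M = μ₀n₁N₂A₂.
A₂ = πr² = π(2.160×10^-2 m)² = 1.466×10^-3 m².
M = (4π×10⁻⁷)(3370)(161)(1.466×10^-3) = 9.994×10^-4 H.

M ≈ 0.999 mH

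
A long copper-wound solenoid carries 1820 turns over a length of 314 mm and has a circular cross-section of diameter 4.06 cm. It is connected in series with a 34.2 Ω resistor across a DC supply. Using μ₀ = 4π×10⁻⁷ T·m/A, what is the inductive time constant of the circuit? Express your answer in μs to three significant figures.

A = π(d/2)² = π(2.030×10^-2 m)² = 1.2946×10^-3 m².
L = μ₀N²A/ℓ = (4π×10⁻⁷)(1820)²(1.2946×10^-3)/(0.314) = 1.716×10^-2 H.
τ = L/R = (1.716×10^-2)/(34.2) = 5.018×10^-4 s.

τ ≈ 502 μs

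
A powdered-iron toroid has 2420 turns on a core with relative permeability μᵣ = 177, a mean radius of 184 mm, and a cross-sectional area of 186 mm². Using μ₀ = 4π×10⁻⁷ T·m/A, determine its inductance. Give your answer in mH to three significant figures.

For a thin toroid, L = μ₀μᵣN²A/(2πR).
L = (4π×10⁻⁷)(177)(2420)²(1.860×10^-4) / (2π×0.184 m) = 0.2096 H.

L ≈ 210 mH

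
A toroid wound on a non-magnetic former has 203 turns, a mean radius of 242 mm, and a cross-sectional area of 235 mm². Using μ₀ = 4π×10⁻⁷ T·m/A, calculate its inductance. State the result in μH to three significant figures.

For a thin toroid, L = μ₀N²A/(2πR).
L = (4π×10⁻⁷)(203)²(2.350×10^-4) / (2π×0.242 m) = 8.003×10^-6 H.

L ≈ 8.00 μH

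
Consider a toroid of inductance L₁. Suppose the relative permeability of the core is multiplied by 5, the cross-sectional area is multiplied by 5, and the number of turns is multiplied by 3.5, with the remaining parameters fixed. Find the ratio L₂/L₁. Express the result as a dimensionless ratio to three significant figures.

For a toroid, L ∝ μᵣN²A/R.
L₂/L₁ = (5) × (5) × (3.5)^2 = 306.

L₂/L₁ = 306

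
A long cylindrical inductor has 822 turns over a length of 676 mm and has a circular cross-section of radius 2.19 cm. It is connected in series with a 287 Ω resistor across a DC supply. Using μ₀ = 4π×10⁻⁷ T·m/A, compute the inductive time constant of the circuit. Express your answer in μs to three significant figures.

A = πr² = π(2.190×10^-2 m)² = 1.507×10^-3 m².
L = μ₀N²A/ℓ = (4π×10⁻⁷)(822)²(1.507×10^-3)/(0.676) = 1.893×10^-3 H.
τ = L/R = (1.893×10^-3)/(287) = 6.594×10^-6 s.

τ ≈ 6.59 μs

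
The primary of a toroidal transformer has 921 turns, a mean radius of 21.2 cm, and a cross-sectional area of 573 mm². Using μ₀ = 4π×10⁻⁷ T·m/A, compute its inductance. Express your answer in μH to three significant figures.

For a thin toroid, L = μ₀N²A/(2πR).
L = (4π×10⁻⁷)(921)²(5.730×10^-4) / (2π×0.212 m) = 4.585×10^-4 H.

L ≈ 459 μH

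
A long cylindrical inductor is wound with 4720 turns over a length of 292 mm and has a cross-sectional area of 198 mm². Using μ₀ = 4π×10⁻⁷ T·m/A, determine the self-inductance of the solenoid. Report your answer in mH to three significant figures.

A = 198 mm² = 1.980×10^-4 m².
For a long solenoid, L = μ₀N²A/ℓ.
L = (4π×10⁻⁷)(4720)²(1.980×10^-4)/(0.292 m) = 1.898×10^-2 H.

L ≈ 19.0 mH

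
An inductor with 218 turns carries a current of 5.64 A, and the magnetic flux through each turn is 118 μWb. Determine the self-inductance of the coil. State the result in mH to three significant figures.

Self-inductance is defined by L = NΦ_B/I (flux linkage over current).
L = (218)(1.180×10^-4 Wb)/(5.64 A) = 4.561×10^-3 H.

L ≈ 4.56 mH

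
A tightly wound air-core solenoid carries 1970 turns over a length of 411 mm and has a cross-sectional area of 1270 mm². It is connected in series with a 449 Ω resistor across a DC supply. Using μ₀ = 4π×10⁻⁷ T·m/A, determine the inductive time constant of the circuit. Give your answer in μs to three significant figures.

τ ≈ 33.6 μs

A = 1270 mm² = 1.270×10^-3 m².
L = μ₀N²A/ℓ = (4π×10⁻⁷)(1970)²(1.270×10^-3)/(0.411) = 1.507×10^-2 H.
τ = L/R = (1.507×10^-2)/(449) = 3.356×10^-5 s.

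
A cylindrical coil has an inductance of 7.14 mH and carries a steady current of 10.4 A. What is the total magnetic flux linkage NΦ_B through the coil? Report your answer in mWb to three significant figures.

NΦ_B ≈ 74.3 mWb

From L = NΦ_B/I, the flux linkage is NΦ_B = LI.
NΦ_B = (7.140×10^-3 H)(10.4 A) = 7.426×10^-2 Wb.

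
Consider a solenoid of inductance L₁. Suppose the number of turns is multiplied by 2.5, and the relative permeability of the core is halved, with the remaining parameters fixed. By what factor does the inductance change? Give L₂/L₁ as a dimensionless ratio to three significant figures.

L₂/L₁ = 3.13

For a solenoid, L ∝ μᵣN²A/ℓ.
L₂/L₁ = (2.5)^2 × (0.5) = 3.13.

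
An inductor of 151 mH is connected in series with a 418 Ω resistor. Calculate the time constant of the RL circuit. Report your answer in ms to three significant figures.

τ = L/R = (0.151 H)/(418 Ω) = 3.612×10^-4 s.

τ ≈ 0.361 ms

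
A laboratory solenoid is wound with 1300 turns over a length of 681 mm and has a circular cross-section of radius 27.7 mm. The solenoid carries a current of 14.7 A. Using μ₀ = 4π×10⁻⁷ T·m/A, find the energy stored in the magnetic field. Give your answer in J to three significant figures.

U ≈ 0.812 J

A = πr² = π(2.770×10^-2 m)² = 2.411×10^-3 m².
L = μ₀N²A/ℓ = (4π×10⁻⁷)(1300)²(2.411×10^-3)/(0.681) = 7.517×10^-3 H.
U = ½LI² = ½(7.517×10^-3)(14.7)² = 0.8122 J.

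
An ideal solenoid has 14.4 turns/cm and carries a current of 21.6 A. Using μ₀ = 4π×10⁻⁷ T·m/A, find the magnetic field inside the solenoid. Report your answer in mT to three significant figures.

B ≈ 39.1 mT

Inside a long solenoid, B = μ₀nI.
B = (4π×10⁻⁷)(1.440×10^3 m⁻¹)(21.6 A) = 3.909×10^-2 T.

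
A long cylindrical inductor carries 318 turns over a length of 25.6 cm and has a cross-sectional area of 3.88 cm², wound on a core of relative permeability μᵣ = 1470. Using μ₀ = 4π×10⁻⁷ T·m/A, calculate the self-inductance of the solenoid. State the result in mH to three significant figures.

A = 3.88 cm² = 3.880×10^-4 m².
For a long solenoid, L = μ₀μᵣN²A/ℓ.
L = (4π×10⁻⁷)(1470)(318)²(3.880×10^-4)/(0.256 m) = 0.2831 H.

L ≈ 283 mH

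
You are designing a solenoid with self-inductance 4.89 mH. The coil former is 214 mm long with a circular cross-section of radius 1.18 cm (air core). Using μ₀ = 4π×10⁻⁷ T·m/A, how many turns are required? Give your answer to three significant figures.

N ≈ 1380 turns

A = πr² = π(1.180×10^-2 m)² = 4.374×10^-4 m².
From L = μ₀N²A/ℓ, N = √(Lℓ / (μ₀A)).
N = √[(4.890×10^-3)(0.214) / ((4π×10⁻⁷)×4.374×10^-4)] = √(1.904×10^6) ≈ 1379.7.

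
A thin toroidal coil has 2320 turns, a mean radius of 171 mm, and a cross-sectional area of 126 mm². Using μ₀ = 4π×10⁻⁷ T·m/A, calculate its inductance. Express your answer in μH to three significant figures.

L ≈ 793 μH

For a thin toroid, L = μ₀N²A/(2πR).
L = (4π×10⁻⁷)(2320)²(1.260×10^-4) / (2π×0.171 m) = 7.932×10^-4 H.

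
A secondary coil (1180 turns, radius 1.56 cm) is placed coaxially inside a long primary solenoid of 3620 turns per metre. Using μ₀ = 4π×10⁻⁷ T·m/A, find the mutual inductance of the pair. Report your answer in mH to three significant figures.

M ≈ 4.10 mH

The outer solenoid produces a uniform field B₁ = μ₀n₁I₁ across the inner coil,
so the flux linkage is N₂Φ = N₂B₁A₂ = μ₀n₁N₂A₂·I₁, giving M = μ₀n₁N₂A₂.
A₂ = πr² = π(1.560×10^-2 m)² = 7.645×10^-4 m².
M = (4π×10⁻⁷)(3620)(1180)(7.645×10^-4) = 4.104×10^-3 H.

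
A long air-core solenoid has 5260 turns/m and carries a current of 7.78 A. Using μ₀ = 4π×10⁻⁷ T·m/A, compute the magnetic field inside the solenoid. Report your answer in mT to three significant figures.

B ≈ 51.4 mT

Inside a long solenoid, B = μ₀nI.
B = (4π×10⁻⁷)(5.260×10^3 m⁻¹)(7.78 A) = 5.143×10^-2 T.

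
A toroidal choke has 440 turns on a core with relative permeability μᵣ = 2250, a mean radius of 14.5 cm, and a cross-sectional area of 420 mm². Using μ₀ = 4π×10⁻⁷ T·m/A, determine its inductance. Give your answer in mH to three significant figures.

L ≈ 252 mH

For a thin toroid, L = μ₀μᵣN²A/(2πR).
L = (4π×10⁻⁷)(2250)(440)²(4.200×10^-4) / (2π×0.145 m) = 0.2523 H.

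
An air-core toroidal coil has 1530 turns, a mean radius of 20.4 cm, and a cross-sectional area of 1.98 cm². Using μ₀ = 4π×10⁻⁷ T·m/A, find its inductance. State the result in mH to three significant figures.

L ≈ 0.454 mH

For a thin toroid, L = μ₀N²A/(2πR).
L = (4π×10⁻⁷)(1530)²(1.980×10^-4) / (2π×0.204 m) = 4.544×10^-4 H.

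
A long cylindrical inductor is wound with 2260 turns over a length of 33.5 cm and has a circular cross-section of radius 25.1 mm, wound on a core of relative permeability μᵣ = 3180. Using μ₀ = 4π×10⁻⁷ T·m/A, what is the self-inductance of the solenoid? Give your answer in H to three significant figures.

A = πr² = π(2.510×10^-2 m)² = 1.979×10^-3 m².
For a long solenoid, L = μ₀μᵣN²A/ℓ.
L = (4π×10⁻⁷)(3180)(2260)²(1.979×10^-3)/(0.335 m) = 120.6 H.

L ≈ 121 H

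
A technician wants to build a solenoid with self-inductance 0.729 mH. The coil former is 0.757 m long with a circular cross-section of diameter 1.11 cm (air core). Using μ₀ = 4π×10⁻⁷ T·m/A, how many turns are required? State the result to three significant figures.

N ≈ 2130 turns

A = π(d/2)² = π(5.550×10^-3 m)² = 9.677×10^-5 m².
From L = μ₀N²A/ℓ, N = √(Lℓ / (μ₀A)).
N = √[(7.290×10^-4)(0.757) / ((4π×10⁻⁷)×9.677×10^-5)] = √(4.538×10^6) ≈ 2130.3.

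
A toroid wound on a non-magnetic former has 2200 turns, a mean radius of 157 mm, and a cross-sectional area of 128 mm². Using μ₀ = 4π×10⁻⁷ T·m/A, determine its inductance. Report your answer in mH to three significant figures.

For a thin toroid, L = μ₀N²A/(2πR).
L = (4π×10⁻⁷)(2200)²(1.280×10^-4) / (2π×0.157 m) = 7.892×10^-4 H.

L ≈ 0.789 mH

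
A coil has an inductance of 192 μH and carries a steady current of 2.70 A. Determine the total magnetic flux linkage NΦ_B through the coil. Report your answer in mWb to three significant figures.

From L = NΦ_B/I, the flux linkage is NΦ_B = LI.
NΦ_B = (1.920×10^-4 H)(2.70 A) = 5.184×10^-4 Wb.

NΦ_B ≈ 0.518 mWb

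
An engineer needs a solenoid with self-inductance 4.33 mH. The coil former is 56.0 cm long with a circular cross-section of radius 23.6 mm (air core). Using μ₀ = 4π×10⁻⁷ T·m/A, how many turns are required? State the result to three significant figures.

A = πr² = π(2.360×10^-2 m)² = 1.750×10^-3 m².
From L = μ₀N²A/ℓ, N = √(Lℓ / (μ₀A)).
N = √[(4.330×10^-3)(0.56) / ((4π×10⁻⁷)×1.750×10^-3)] = √(1.103×10^6) ≈ 1050.1.

N ≈ 1050 turns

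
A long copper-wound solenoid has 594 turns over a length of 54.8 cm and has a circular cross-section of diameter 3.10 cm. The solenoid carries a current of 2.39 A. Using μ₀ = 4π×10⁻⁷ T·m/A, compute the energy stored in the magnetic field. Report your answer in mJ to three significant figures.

A = π(d/2)² = π(1.550×10^-2 m)² = 7.548×10^-4 m².
L = μ₀N²A/ℓ = (4π×10⁻⁷)(594)²(7.548×10^-4)/(0.548) = 6.107×10^-4 H.
U = ½LI² = ½(6.107×10^-4)(2.39)² = 1.744×10^-3 J.

U ≈ 1.74 mJ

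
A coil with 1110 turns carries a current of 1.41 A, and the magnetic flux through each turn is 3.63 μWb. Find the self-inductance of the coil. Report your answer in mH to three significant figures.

L ≈ 2.86 mH

Self-inductance is defined by L = NΦ_B/I (flux linkage over current).
L = (1110)(3.630×10^-6 Wb)/(1.41 A) = 2.858×10^-3 H.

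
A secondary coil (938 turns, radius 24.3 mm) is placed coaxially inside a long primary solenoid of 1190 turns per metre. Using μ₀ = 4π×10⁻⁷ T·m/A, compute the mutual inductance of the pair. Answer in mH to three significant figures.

The outer solenoid produces a uniform field B₁ = μ₀n₁I₁ across the inner coil,
so the flux linkage is N₂Φ = N₂B₁A₂ = μ₀n₁N₂A₂·I₁, giving M = μ₀n₁N₂A₂.
A₂ = πr² = π(2.430×10^-2 m)² = 1.855×10^-3 m².
M = (4π×10⁻⁷)(1190)(938)(1.855×10^-3) = 2.602×10^-3 H.

M ≈ 2.60 mH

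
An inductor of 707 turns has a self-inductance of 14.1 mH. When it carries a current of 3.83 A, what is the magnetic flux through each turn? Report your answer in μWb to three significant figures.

Φ_B ≈ 76.4 μWb

From L = NΦ_B/I, the flux per turn is Φ_B = LI/N.
Φ_B = (1.410×10^-2 H)(3.83 A)/707 = 7.638×10^-5 Wb.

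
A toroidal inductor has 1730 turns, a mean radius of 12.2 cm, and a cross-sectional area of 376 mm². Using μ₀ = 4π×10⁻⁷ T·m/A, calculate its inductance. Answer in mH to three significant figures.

L ≈ 1.84 mH

For a thin toroid, L = μ₀N²A/(2πR).
L = (4π×10⁻⁷)(1730)²(3.760×10^-4) / (2π×0.122 m) = 1.8448×10^-3 H.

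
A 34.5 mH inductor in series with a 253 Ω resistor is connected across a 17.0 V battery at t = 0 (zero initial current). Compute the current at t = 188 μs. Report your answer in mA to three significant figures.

τ = L/R = 3.450×10^-2/253 = 1.364×10^-4 s; final current I_∞ = ε/R = 17.0/253 = 6.719×10^-2 A.
I(t) = I_∞(1 − e^(−t/τ)) with t/τ = 1.379.
I = (6.719×10^-2)(1 − e^(−1.379)) = 5.027×10^-2 A.

I ≈ 50.3 mA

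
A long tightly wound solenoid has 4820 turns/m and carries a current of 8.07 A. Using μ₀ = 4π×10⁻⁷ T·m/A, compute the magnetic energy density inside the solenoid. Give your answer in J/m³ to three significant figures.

B = μ₀nI = (4π×10⁻⁷)(4.820×10^3)(8.07) = 4.888×10^-2 T.
u = B²/(2μ₀) = (4.888×10^-2)²/(2×4π×10⁻⁷) = 950.7 J/m³.

u ≈ 951 J/m³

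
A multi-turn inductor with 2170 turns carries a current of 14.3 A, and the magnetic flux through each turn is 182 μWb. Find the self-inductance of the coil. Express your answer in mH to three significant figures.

L ≈ 27.6 mH

Self-inductance is defined by L = NΦ_B/I (flux linkage over current).
L = (2170)(1.820×10^-4 Wb)/(14.3 A) = 2.762×10^-2 H.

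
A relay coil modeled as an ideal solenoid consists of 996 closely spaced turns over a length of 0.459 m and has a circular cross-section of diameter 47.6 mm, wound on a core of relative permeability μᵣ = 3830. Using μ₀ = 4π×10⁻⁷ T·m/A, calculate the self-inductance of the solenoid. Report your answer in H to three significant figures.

L ≈ 18.5 H

A = π(d/2)² = π(2.380×10^-2 m)² = 1.780×10^-3 m².
For a long solenoid, L = μ₀μᵣN²A/ℓ.
L = (4π×10⁻⁷)(3830)(996)²(1.780×10^-3)/(0.459 m) = 18.51 H.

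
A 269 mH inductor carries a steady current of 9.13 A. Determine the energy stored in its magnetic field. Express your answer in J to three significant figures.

U ≈ 11.2 J

Stored magnetic energy: U = ½LI².
U = ½(0.269 H)(9.13 A)² = 11.21 J.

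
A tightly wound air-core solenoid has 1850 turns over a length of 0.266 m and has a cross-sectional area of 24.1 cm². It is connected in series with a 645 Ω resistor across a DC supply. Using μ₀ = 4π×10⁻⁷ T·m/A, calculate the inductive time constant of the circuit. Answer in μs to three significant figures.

A = 24.1 cm² = 2.410×10^-3 m².
L = μ₀N²A/ℓ = (4π×10⁻⁷)(1850)²(2.410×10^-3)/(0.266) = 3.897×10^-2 H.
τ = L/R = (3.897×10^-2)/(645) = 6.041×10^-5 s.

τ ≈ 60.4 μs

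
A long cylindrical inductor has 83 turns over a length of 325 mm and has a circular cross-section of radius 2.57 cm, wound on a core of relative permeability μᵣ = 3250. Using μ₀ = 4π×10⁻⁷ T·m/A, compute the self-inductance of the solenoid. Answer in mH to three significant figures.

L ≈ 180 mH

A = πr² = π(2.570×10^-2 m)² = 2.07499×10^-3 m².
For a long solenoid, L = μ₀μᵣN²A/ℓ.
L = (4π×10⁻⁷)(3250)(83)²(2.07499×10^-3)/(0.325 m) = 0.1796 H.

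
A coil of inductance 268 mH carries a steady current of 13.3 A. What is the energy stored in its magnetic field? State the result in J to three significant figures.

Stored magnetic energy: U = ½LI².
U = ½(0.268 H)(13.3 A)² = 23.7 J.

U ≈ 23.7 J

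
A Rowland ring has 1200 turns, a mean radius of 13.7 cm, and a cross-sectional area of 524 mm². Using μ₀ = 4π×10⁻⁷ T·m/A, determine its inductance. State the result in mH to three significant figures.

For a thin toroid, L = μ₀N²A/(2πR).
L = (4π×10⁻⁷)(1200)²(5.240×10^-4) / (2π×0.137 m) = 1.102×10^-3 H.

L ≈ 1.10 mH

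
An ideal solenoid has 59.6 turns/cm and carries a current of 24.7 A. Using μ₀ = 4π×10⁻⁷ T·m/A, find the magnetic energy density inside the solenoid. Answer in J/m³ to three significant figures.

u ≈ 13600 J/m³

B = μ₀nI = (4π×10⁻⁷)(5.960×10^3)(24.7) = 0.185 T.
u = B²/(2μ₀) = (0.185)²/(2×4π×10⁻⁷) = 1.362×10^4 J/m³.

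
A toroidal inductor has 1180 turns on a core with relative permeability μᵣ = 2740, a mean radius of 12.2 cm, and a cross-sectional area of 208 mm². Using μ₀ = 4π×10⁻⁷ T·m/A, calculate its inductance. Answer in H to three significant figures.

For a thin toroid, L = μ₀μᵣN²A/(2πR).
L = (4π×10⁻⁷)(2740)(1180)²(2.080×10^-4) / (2π×0.122 m) = 1.301 H.

L ≈ 1.30 H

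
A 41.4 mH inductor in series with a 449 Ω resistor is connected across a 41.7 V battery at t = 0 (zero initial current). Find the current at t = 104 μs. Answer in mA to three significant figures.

τ = L/R = 4.140×10^-2/449 = 9.220×10^-5 s; final current I_∞ = ε/R = 41.7/449 = 9.287×10^-2 A.
I(t) = I_∞(1 − e^(−t/τ)) with t/τ = 1.128.
I = (9.287×10^-2)(1 − e^(−1.128)) = 6.281×10^-2 A.

I ≈ 62.8 mA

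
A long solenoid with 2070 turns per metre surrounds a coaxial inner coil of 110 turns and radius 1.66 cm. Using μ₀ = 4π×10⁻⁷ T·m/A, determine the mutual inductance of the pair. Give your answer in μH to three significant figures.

The outer solenoid produces a uniform field B₁ = μ₀n₁I₁ across the inner coil,
so the flux linkage is N₂Φ = N₂B₁A₂ = μ₀n₁N₂A₂·I₁, giving M = μ₀n₁N₂A₂.
A₂ = πr² = π(1.660×10^-2 m)² = 8.657×10^-4 m².
M = (4π×10⁻⁷)(2070)(110)(8.657×10^-4) = 2.477×10^-4 H.

M ≈ 248 μH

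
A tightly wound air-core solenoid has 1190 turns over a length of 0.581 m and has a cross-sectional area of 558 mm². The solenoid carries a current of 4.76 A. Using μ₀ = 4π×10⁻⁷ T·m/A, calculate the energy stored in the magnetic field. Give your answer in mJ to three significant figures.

U ≈ 19.4 mJ

A = 558 mm² = 5.580×10^-4 m².
L = μ₀N²A/ℓ = (4π×10⁻⁷)(1190)²(5.580×10^-4)/(0.581) = 1.709×10^-3 H.
U = ½LI² = ½(1.709×10^-3)(4.76)² = 1.936×10^-2 J.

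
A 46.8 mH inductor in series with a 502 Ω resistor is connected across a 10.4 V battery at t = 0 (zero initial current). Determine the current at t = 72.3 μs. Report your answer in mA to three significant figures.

I ≈ 11.2 mA

τ = L/R = 4.680×10^-2/502 = 9.323×10^-5 s; final current I_∞ = ε/R = 10.4/502 = 2.072×10^-2 A.
I(t) = I_∞(1 − e^(−t/τ)) with t/τ = 0.776.
I = (2.072×10^-2)(1 − e^(−0.776)) = 1.118×10^-2 A.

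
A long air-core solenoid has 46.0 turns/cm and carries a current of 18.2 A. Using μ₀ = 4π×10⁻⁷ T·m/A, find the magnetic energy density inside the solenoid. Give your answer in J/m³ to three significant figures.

u ≈ 4400 J/m³

B = μ₀nI = (4π×10⁻⁷)(4.600×10^3)(18.2) = 0.1052 T.
u = B²/(2μ₀) = (0.1052)²/(2×4π×10⁻⁷) = 4.404×10^3 J/m³.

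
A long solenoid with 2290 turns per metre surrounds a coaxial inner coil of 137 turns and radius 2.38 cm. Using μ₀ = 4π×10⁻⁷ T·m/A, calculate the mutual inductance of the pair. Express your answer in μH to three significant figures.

The outer solenoid produces a uniform field B₁ = μ₀n₁I₁ across the inner coil,
so the flux linkage is N₂Φ = N₂B₁A₂ = μ₀n₁N₂A₂·I₁, giving M = μ₀n₁N₂A₂.
A₂ = πr² = π(2.380×10^-2 m)² = 1.780×10^-3 m².
M = (4π×10⁻⁷)(2290)(137)(1.780×10^-3) = 7.016×10^-4 H.

M ≈ 702 μH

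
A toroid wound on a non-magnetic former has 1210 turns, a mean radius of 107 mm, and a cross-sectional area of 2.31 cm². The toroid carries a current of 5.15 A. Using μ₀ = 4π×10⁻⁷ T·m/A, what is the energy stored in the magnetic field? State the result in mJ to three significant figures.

L = μ₀N²A/(2πR) = (4π×10⁻⁷)(1210)²(2.310×10^-4)/(2π×0.107) = 6.322×10^-4 H.
U = ½LI² = ½(6.322×10^-4)(5.15)² = 8.383×10^-3 J.

U ≈ 8.38 mJ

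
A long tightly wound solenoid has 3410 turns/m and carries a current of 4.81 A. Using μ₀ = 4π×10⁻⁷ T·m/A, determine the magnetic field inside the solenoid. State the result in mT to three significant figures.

Inside a long solenoid, B = μ₀nI.
B = (4π×10⁻⁷)(3.410×10^3 m⁻¹)(4.81 A) = 2.061×10^-2 T.

B ≈ 20.6 mT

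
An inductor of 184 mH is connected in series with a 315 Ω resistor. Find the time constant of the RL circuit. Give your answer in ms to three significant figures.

τ ≈ 0.584 ms

τ = L/R = (0.184 H)/(315 Ω) = 5.841×10^-4 s.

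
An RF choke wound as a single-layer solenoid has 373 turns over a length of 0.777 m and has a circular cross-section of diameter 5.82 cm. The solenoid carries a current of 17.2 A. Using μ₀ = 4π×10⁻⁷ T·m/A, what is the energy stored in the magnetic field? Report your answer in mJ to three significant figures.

U ≈ 88.5 mJ

A = π(d/2)² = π(2.910×10^-2 m)² = 2.660×10^-3 m².
L = μ₀N²A/ℓ = (4π×10⁻⁷)(373)²(2.660×10^-3)/(0.777) = 5.986×10^-4 H.
U = ½LI² = ½(5.986×10^-4)(17.2)² = 8.8546×10^-2 J.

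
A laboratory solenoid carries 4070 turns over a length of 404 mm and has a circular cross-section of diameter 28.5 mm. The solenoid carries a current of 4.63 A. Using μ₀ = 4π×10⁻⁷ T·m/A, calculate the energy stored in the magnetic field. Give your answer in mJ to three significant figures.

A = π(d/2)² = π(1.425×10^-2 m)² = 6.379×10^-4 m².
L = μ₀N²A/ℓ = (4π×10⁻⁷)(4070)²(6.379×10^-4)/(0.404) = 3.287×10^-2 H.
U = ½LI² = ½(3.287×10^-2)(4.63)² = 0.3523 J.

U ≈ 352 mJ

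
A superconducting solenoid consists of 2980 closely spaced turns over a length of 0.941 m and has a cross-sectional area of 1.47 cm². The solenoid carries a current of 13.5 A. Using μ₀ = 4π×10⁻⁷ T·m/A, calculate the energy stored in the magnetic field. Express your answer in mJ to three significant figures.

U ≈ 159 mJ

A = 1.47 cm² = 1.470×10^-4 m².
L = μ₀N²A/ℓ = (4π×10⁻⁷)(2980)²(1.470×10^-4)/(0.941) = 1.743×10^-3 H.
U = ½LI² = ½(1.743×10^-3)(13.5)² = 0.1589 J.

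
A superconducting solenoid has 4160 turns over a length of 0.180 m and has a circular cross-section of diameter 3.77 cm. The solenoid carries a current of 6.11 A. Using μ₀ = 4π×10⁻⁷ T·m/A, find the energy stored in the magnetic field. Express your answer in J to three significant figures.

U ≈ 2.52 J

A = π(d/2)² = π(1.885×10^-2 m)² = 1.116×10^-3 m².
L = μ₀N²A/ℓ = (4π×10⁻⁷)(4160)²(1.116×10^-3)/(0.18) = 0.1349 H.
U = ½LI² = ½(0.1349)(6.11)² = 2.517 J.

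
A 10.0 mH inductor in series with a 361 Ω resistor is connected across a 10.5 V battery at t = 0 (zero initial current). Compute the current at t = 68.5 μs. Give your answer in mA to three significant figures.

τ = L/R = 1.000×10^-2/361 = 2.770×10^-5 s; final current I_∞ = ε/R = 10.5/361 = 2.909×10^-2 A.
I(t) = I_∞(1 − e^(−t/τ)) with t/τ = 2.473.
I = (2.909×10^-2)(1 − e^(−2.473)) = 2.663×10^-2 A.

I ≈ 26.6 mA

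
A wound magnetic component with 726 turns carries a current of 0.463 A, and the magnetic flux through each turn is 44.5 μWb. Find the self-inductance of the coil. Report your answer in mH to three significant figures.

L ≈ 69.8 mH

Self-inductance is defined by L = NΦ_B/I (flux linkage over current).
L = (726)(4.450×10^-5 Wb)/(0.463 A) = 6.978×10^-2 H.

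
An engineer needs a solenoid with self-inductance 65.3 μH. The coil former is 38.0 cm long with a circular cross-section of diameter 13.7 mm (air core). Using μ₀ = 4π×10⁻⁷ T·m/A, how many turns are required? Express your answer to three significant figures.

A = π(d/2)² = π(6.850×10^-3 m)² = 1.474×10^-4 m².
From L = μ₀N²A/ℓ, N = √(Lℓ / (μ₀A)).
N = √[(6.530×10^-5)(0.38) / ((4π×10⁻⁷)×1.474×10^-4)] = √(1.340×10^5) ≈ 366.0.

N ≈ 366 turns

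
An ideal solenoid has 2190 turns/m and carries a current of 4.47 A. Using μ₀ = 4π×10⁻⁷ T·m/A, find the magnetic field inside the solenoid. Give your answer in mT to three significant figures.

B ≈ 12.3 mT

Inside a long solenoid, B = μ₀nI.
B = (4π×10⁻⁷)(2.190×10^3 m⁻¹)(4.47 A) = 1.230×10^-2 T.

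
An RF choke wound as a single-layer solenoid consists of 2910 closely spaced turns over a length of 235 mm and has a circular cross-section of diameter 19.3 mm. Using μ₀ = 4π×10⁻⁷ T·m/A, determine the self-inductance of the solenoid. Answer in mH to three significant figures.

L ≈ 13.2 mH

A = π(d/2)² = π(9.650×10^-3 m)² = 2.926×10^-4 m².
For a long solenoid, L = μ₀N²A/ℓ.
L = (4π×10⁻⁷)(2910)²(2.926×10^-4)/(0.235 m) = 1.3247×10^-2 H.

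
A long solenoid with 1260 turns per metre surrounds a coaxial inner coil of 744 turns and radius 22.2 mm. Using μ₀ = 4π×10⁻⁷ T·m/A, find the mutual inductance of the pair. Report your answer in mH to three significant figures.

M ≈ 1.82 mH

The outer solenoid produces a uniform field B₁ = μ₀n₁I₁ across the inner coil,
so the flux linkage is N₂Φ = N₂B₁A₂ = μ₀n₁N₂A₂·I₁, giving M = μ₀n₁N₂A₂.
A₂ = πr² = π(2.220×10^-2 m)² = 1.548×10^-3 m².
M = (4π×10⁻⁷)(1260)(744)(1.548×10^-3) = 1.824×10^-3 H.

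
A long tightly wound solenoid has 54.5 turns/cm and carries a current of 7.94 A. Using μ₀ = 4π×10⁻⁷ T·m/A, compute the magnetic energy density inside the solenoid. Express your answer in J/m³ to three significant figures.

u ≈ 1180 J/m³

B = μ₀nI = (4π×10⁻⁷)(5.450×10^3)(7.94) = 5.438×10^-2 T.
u = B²/(2μ₀) = (5.438×10^-2)²/(2×4π×10⁻⁷) = 1.177×10^3 J/m³.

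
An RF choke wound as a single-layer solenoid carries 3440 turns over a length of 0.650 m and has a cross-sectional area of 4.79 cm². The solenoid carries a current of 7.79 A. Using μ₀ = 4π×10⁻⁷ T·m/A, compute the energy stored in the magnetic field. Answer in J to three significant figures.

A = 4.79 cm² = 4.790×10^-4 m².
L = μ₀N²A/ℓ = (4π×10⁻⁷)(3440)²(4.790×10^-4)/(0.65) = 1.096×10^-2 H.
U = ½LI² = ½(1.096×10^-2)(7.79)² = 0.3325 J.

U ≈ 0.333 J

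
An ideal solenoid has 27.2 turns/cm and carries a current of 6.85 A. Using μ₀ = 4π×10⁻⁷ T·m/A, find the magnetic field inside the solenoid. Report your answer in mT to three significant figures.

Inside a long solenoid, B = μ₀nI.
B = (4π×10⁻⁷)(2.720×10^3 m⁻¹)(6.85 A) = 2.341×10^-2 T.

B ≈ 23.4 mT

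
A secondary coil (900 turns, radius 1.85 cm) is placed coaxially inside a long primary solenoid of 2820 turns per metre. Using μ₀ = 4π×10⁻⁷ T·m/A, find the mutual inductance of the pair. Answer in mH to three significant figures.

The outer solenoid produces a uniform field B₁ = μ₀n₁I₁ across the inner coil,
so the flux linkage is N₂Φ = N₂B₁A₂ = μ₀n₁N₂A₂·I₁, giving M = μ₀n₁N₂A₂.
A₂ = πr² = π(1.850×10^-2 m)² = 1.075×10^-3 m².
M = (4π×10⁻⁷)(2820)(900)(1.075×10^-3) = 3.429×10^-3 H.

M ≈ 3.43 mH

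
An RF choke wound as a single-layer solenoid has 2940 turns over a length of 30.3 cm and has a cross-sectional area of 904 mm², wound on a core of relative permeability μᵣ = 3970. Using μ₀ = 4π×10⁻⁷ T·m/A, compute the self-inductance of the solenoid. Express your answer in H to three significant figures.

A = 904 mm² = 9.040×10^-4 m².
For a long solenoid, L = μ₀μᵣN²A/ℓ.
L = (4π×10⁻⁷)(3970)(2940)²(9.040×10^-4)/(0.303 m) = 128.7 H.

L ≈ 129 H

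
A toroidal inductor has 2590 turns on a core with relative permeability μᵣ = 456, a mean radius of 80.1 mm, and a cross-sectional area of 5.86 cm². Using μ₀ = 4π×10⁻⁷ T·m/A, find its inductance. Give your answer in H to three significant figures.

L ≈ 4.48 H

For a thin toroid, L = μ₀μᵣN²A/(2πR).
L = (4π×10⁻⁷)(456)(2590)²(5.860×10^-4) / (2π×8.010×10^-2 m) = 4.476 H.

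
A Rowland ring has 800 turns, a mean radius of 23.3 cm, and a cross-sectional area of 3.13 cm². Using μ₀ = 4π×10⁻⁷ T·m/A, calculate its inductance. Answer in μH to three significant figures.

For a thin toroid, L = μ₀N²A/(2πR).
L = (4π×10⁻⁷)(800)²(3.130×10^-4) / (2π×0.233 m) = 1.719×10^-4 H.

L ≈ 172 μH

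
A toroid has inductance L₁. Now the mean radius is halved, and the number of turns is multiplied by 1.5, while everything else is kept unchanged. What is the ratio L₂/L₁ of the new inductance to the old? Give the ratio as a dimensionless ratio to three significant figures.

L₂/L₁ = 4.50

For a toroid, L ∝ μᵣN²A/R.
L₂/L₁ = (0.5)^-1 × (1.5)^2 = 4.50.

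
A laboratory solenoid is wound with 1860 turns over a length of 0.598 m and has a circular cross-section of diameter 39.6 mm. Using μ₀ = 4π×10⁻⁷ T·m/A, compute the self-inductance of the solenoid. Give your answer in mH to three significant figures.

A = π(d/2)² = π(1.980×10^-2 m)² = 1.232×10^-3 m².
For a long solenoid, L = μ₀N²A/ℓ.
L = (4π×10⁻⁷)(1860)²(1.232×10^-3)/(0.598 m) = 8.954×10^-3 H.

L ≈ 8.95 mH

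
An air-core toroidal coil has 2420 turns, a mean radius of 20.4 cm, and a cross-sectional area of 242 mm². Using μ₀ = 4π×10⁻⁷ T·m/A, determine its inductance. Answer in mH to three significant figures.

For a thin toroid, L = μ₀N²A/(2πR).
L = (4π×10⁻⁷)(2420)²(2.420×10^-4) / (2π×0.204 m) = 1.389×10^-3 H.

L ≈ 1.39 mH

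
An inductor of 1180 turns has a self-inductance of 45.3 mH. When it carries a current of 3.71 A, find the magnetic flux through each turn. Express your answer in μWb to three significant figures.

Φ_B ≈ 142 μWb

From L = NΦ_B/I, the flux per turn is Φ_B = LI/N.
Φ_B = (4.530×10^-2 H)(3.71 A)/1180 = 1.424×10^-4 Wb.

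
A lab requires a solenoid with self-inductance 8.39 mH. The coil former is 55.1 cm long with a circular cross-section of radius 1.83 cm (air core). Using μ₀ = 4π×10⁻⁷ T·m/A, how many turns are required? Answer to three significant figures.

N ≈ 1870 turns

A = πr² = π(1.830×10^-2 m)² = 1.052×10^-3 m².
From L = μ₀N²A/ℓ, N = √(Lℓ / (μ₀A)).
N = √[(8.390×10^-3)(0.551) / ((4π×10⁻⁷)×1.052×10^-3)] = √(3.497×10^6) ≈ 1869.9.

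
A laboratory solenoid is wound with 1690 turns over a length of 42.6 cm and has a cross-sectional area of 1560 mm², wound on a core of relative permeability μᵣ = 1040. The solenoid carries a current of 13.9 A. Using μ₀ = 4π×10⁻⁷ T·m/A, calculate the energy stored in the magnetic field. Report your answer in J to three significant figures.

U ≈ 1320 J

A = 1560 mm² = 1.560×10^-3 m².
L = μ₀μᵣN²A/ℓ = (4π×10⁻⁷)(1040)(1690)²(1.560×10^-3)/(0.426) = 13.67 H.
U = ½LI² = ½(13.67)(13.9)² = 1.320×10^3 J.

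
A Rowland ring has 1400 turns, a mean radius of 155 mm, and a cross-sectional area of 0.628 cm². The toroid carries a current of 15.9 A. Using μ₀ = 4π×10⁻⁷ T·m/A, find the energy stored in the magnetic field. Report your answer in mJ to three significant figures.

L = μ₀N²A/(2πR) = (4π×10⁻⁷)(1400)²(6.280×10^-5)/(2π×0.155) = 1.588×10^-4 H.
U = ½LI² = ½(1.588×10^-4)(15.9)² = 2.008×10^-2 J.

U ≈ 20.1 mJ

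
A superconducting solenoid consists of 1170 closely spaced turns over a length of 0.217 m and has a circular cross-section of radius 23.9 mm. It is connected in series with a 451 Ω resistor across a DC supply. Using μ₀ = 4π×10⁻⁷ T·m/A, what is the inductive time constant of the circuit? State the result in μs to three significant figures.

A = πr² = π(2.390×10^-2 m)² = 1.7945×10^-3 m².
L = μ₀N²A/ℓ = (4π×10⁻⁷)(1170)²(1.7945×10^-3)/(0.217) = 1.423×10^-2 H.
τ = L/R = (1.423×10^-2)/(451) = 3.154×10^-5 s.

τ ≈ 31.5 μs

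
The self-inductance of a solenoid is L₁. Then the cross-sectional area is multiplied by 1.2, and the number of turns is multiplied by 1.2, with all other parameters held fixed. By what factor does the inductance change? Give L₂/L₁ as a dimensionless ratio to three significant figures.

For a solenoid, L ∝ μᵣN²A/ℓ.
L₂/L₁ = (1.2) × (1.2)^2 = 1.73.

L₂/L₁ = 1.73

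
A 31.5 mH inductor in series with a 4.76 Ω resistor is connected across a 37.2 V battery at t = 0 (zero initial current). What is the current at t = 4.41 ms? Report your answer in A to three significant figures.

τ = L/R = 3.150×10^-2/4.76 = 6.618×10^-3 s; final current I_∞ = ε/R = 37.2/4.76 = 7.815 A.
I(t) = I_∞(1 − e^(−t/τ)) with t/τ = 0.666.
I = (7.815)(1 − e^(−0.666)) = 3.802 A.

I ≈ 3.80 A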